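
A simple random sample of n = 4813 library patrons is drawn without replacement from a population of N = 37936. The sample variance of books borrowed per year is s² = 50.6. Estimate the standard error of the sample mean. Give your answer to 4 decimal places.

0.0958

Under SRS without replacement, Var(ȳ) = (1 − f)·s²/n with f = n/N = 4813/37936 = 0.12687157.
Var(ȳ) = (1 − 0.12687157)·50.6/4813 = 0.87312843·0.010513193 = 0.009179368.
SE(ȳ) = √(0.009179368) = 0.0958.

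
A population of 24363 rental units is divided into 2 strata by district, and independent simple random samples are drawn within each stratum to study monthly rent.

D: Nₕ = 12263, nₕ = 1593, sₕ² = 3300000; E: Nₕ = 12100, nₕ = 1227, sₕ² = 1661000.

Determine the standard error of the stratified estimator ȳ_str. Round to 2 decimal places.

Var(ȳ_str) = Σₕ Wₕ²(1 − fₕ)sₕ²/nₕ with Wₕ = Nₕ/N, N = 24363.
D: Wₕ = 0.50334524; term = 0.50334524²·(1 − 0.12990296)·3300000/1593 = 456.66506.
E: Wₕ = 0.49665476; term = 0.49665476²·(1 − 0.10140496)·1661000/1227 = 300.05322.
Sum = 756.71828.
SE = √(756.71828) = 27.51.

27.51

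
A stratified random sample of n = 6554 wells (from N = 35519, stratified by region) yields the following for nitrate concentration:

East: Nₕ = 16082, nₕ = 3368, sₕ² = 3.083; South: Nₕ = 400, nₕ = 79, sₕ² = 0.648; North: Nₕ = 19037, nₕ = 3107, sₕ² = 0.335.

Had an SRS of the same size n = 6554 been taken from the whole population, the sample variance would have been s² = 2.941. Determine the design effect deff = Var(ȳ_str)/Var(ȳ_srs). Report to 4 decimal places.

Var(ȳ_str) = Σ Wₕ²(1−fₕ)sₕ²/nₕ with Wₕ = Nₕ/35519:
  East: (16082/35519)²·(1−3368/16082)·3.083/3368 = 1.4835502 × 10^-4
  South: (400/35519)²·(1−79/400)·0.648/79 = 8.3481737 × 10^-7
  North: (19037/35519)²·(1−3107/19037)·0.335/3107 = 2.5917695 × 10^-5
  → Var(ȳ_str) = 1.7510753 × 10^-4.
Var(ȳ_srs) = (1 − 6554/35519)·2.941/6554 = 3.6593284 × 10^-4.
deff = (1.7510753 × 10^-4) / (3.6593284 × 10^-4) = 0.4785.

0.4785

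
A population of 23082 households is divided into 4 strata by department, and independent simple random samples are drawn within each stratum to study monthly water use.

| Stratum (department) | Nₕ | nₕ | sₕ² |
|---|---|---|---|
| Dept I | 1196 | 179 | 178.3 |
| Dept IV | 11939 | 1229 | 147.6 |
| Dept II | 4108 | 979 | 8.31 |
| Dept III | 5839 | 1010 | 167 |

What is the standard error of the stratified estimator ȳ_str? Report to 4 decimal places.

Var(ȳ_str) = Σₕ Wₕ²(1 − fₕ)sₕ²/nₕ with Wₕ = Nₕ/N, N = 23082.
Dept I: Wₕ = 0.05181527; term = 0.05181527²·(1 − 0.14966555)·178.3/179 = 0.0022740687.
Dept IV: Wₕ = 0.51724287; term = 0.51724287²·(1 − 0.10293994)·147.6/1229 = 0.028823388.
Dept II: Wₕ = 0.17797418; term = 0.17797418²·(1 − 0.23831548)·8.31/979 = 2.0478939 × 10^-4.
Dept III: Wₕ = 0.25296768; term = 0.25296768²·(1 − 0.17297482)·167/1010 = 0.0087507224.
Sum = 0.040052968.
SE = √(0.040052968) = 0.2001.

0.2001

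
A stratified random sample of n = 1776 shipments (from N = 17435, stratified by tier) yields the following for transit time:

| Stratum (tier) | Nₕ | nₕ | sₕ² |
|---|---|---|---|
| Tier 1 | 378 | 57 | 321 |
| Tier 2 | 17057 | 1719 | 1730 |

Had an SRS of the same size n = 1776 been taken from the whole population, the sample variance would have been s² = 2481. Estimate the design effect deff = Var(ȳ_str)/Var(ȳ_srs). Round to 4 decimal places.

0.6921

Var(ȳ_str) = Σ Wₕ²(1−fₕ)sₕ²/nₕ with Wₕ = Nₕ/17435:
  Tier 1: (378/17435)²·(1−57/378)·321/57 = 0.0022479317
  Tier 2: (17057/17435)²·(1−1719/17057)·1730/1719 = 0.86615917
  → Var(ȳ_str) = 0.8684071.
Var(ȳ_srs) = (1 − 1776/17435)·2481/1776 = 1.2546595.
deff = 0.8684071 / 1.2546595 = 0.6921.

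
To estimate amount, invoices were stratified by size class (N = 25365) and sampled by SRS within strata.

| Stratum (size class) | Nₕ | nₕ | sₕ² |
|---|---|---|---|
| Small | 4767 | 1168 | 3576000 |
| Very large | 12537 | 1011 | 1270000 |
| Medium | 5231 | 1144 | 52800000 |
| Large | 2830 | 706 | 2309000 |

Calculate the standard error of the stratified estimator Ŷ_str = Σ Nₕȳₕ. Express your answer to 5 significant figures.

1.1137 × 10^6

Var(Ŷ_str) = Σₕ Nₕ²(1 − fₕ)sₕ²/nₕ.
Small: 4767²·(1 − 1168/4767)·3576000/1168 = 5.2526887 × 10^10.
Very large: 12537²·(1 − 1011/12537)·1270000/1011 = 1.8152014 × 10^11.
Medium: 5231²·(1 − 1144/5231)·52800000/1144 = 9.8672755 × 10^11.
Large: 2830²·(1 − 706/2830)·2309000/706 = 1.9658944 × 10^10.
Sum = 1.2404335 × 10^12.
SE = √(1.2404335 × 10^12) = 1.1137 × 10^6.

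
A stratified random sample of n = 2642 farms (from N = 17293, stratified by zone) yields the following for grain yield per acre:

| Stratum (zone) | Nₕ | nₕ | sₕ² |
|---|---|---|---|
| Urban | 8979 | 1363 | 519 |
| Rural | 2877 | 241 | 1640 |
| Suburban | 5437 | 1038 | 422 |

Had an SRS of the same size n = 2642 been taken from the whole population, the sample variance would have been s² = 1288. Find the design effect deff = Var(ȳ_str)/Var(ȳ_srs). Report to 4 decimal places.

Var(ȳ_str) = Σ Wₕ²(1−fₕ)sₕ²/nₕ with Wₕ = Nₕ/17293:
  Urban: (8979/17293)²·(1−1363/8979)·519/1363 = 0.087073445
  Rural: (2877/17293)²·(1−241/2877)·1640/241 = 0.17257242
  Suburban: (5437/17293)²·(1−1038/5437)·422/1038 = 0.032515296
  → Var(ȳ_str) = 0.29216116.
Var(ȳ_srs) = (1 − 2642/17293)·1288/2642 = 0.41302846.
deff = 0.29216116 / 0.41302846 = 0.7074.

0.7074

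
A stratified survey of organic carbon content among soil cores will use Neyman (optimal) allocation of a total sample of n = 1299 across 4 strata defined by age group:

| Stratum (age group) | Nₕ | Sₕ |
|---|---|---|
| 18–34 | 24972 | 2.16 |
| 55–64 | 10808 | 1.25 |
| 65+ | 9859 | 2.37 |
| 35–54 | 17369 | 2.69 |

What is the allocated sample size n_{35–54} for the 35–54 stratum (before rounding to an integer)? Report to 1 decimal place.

441.3

Neyman allocation: nₕ = n·NₕSₕ / Σⱼ NⱼSⱼ.
Σ NⱼSⱼ = 24972·2.16 + 10808·1.25 + 9859·2.37 + 17369·2.69 = 137537.96.
n_{35–54} = 1299·17369·2.69 / 137537.96 = 441.3.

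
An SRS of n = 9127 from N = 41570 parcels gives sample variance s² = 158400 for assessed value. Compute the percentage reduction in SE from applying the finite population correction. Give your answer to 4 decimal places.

11.6573

f = n/N = 9127/41570 = 0.21955737.
SE_no-fpc = √(s²/n) = 4.1659453; SE_fpc = √((1−f)s²/n) = 3.6803071.
Ratio = √(1−f) = 0.88342664. Reduction = 100·(1 − 0.88342664) = 11.6573%.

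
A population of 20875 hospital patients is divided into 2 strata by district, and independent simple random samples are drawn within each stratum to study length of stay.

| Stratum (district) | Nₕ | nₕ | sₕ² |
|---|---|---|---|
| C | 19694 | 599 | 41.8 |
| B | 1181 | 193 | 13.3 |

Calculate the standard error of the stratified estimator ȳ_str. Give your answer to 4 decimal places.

Var(ȳ_str) = Σₕ Wₕ²(1 − fₕ)sₕ²/nₕ with Wₕ = Nₕ/N, N = 20875.
C: Wₕ = 0.94342515; term = 0.94342515²·(1 − 0.03041535)·41.8/599 = 0.060221295.
B: Wₕ = 0.05657485; term = 0.05657485²·(1 − 0.16342083)·13.3/193 = 1.8452202 × 10^-4.
Sum = 0.060405817.
SE = √(0.060405817) = 0.2458.

0.2458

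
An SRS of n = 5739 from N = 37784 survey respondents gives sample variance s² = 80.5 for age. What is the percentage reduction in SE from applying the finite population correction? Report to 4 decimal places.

f = n/N = 5739/37784 = 0.15188969.
SE_no-fpc = √(s²/n) = 0.11843494; SE_fpc = √((1−f)s²/n) = 0.10907017.
Ratio = √(1−f) = 0.92092905. Reduction = 100·(1 − 0.92092905) = 7.9071%.

7.9071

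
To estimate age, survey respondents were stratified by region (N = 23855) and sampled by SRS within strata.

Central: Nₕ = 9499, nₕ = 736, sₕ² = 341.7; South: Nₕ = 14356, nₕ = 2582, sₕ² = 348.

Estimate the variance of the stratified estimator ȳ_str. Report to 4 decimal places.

0.1079

Var(ȳ_str) = Σₕ Wₕ²(1 − fₕ)sₕ²/nₕ with Wₕ = Nₕ/N, N = 23855.
Central: Wₕ = 0.39819744; term = 0.39819744²·(1 − 0.07748184)·341.7/736 = 0.067910827.
South: Wₕ = 0.60180256; term = 0.60180256²·(1 − 0.17985511)·348/2582 = 0.040033323.
Sum = 0.10794415.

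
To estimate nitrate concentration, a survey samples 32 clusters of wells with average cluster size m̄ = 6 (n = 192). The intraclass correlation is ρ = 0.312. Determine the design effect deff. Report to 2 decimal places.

2.56

deff = 1 + (6 − 1)·0.312 = 1 + 1.56 = 2.56.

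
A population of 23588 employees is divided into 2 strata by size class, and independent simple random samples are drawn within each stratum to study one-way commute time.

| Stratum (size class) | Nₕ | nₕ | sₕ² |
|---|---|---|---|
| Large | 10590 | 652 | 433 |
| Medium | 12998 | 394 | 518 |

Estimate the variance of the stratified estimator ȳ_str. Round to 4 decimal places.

0.5127

Var(ȳ_str) = Σₕ Wₕ²(1 − fₕ)sₕ²/nₕ with Wₕ = Nₕ/N, N = 23588.
Large: Wₕ = 0.44895710; term = 0.44895710²·(1 − 0.06156752)·433/652 = 0.12561833.
Medium: Wₕ = 0.55104290; term = 0.55104290²·(1 − 0.03031236)·518/394 = 0.38711164.
Sum = 0.51272997.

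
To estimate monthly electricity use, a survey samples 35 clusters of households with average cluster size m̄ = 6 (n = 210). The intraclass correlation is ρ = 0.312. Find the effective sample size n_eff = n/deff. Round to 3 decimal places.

deff = 1 + (6 − 1)·0.312 = 1 + 1.56 = 2.56.
n_eff = 210 / 2.56 = 82.031.

82.031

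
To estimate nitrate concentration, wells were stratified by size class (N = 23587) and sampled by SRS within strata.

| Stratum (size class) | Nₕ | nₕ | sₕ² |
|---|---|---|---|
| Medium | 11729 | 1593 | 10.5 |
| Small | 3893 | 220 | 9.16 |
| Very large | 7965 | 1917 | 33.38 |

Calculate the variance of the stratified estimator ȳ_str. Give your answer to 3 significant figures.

0.00399

Var(ȳ_str) = Σₕ Wₕ²(1 − fₕ)sₕ²/nₕ with Wₕ = Nₕ/N, N = 23587.
Medium: Wₕ = 0.49726544; term = 0.49726544²·(1 − 0.13581721)·10.5/1593 = 0.0014084963.
Small: Wₕ = 0.16504854; term = 0.16504854²·(1 − 0.05651169)·9.16/220 = 0.0010701206.
Very large: Wₕ = 0.33768601; term = 0.33768601²·(1 − 0.24067797)·33.38/1917 = 0.001507705.
Sum = 0.0039863219.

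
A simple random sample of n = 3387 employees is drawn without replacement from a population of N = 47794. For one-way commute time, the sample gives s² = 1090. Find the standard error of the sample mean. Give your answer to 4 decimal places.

Under SRS without replacement, Var(ȳ) = (1 − f)·s²/n with f = n/N = 3387/47794 = 0.07086664.
Var(ȳ) = (1 − 0.07086664)·1090/3387 = 0.92913336·0.32181872 = 0.29901251.
SE(ȳ) = √(0.29901251) = 0.5468.

0.5468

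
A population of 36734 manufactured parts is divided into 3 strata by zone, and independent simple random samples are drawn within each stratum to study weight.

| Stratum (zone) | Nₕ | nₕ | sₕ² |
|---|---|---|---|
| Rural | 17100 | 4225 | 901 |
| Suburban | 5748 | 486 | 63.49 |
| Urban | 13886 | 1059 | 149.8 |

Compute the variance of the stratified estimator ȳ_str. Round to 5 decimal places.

0.05639

Var(ȳ_str) = Σₕ Wₕ²(1 − fₕ)sₕ²/nₕ with Wₕ = Nₕ/N, N = 36734.
Rural: Wₕ = 0.46550879; term = 0.46550879²·(1 − 0.24707602)·901/4225 = 0.03479405.
Suburban: Wₕ = 0.15647629; term = 0.15647629²·(1 − 0.08455115)·63.49/486 = 0.0029281965.
Urban: Wₕ = 0.37801492; term = 0.37801492²·(1 − 0.07626386)·149.8/1059 = 0.018671606.
Sum = 0.056393853.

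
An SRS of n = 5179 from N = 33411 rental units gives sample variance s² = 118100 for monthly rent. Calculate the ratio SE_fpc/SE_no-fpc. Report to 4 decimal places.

0.9192

f = n/N = 5179/33411 = 0.15500883.
SE_no-fpc = √(s²/n) = 4.7753147; SE_fpc = √((1−f)s²/n) = 4.3896317.
Ratio = √(1−f) = 0.91923401.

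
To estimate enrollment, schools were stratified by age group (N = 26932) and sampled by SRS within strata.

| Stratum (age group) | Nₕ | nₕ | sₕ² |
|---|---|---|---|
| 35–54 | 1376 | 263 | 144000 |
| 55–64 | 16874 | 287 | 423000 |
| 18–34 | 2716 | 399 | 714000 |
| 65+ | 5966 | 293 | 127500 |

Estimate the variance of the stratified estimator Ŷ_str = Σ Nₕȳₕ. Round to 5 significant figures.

4.3935 × 10^11

Var(Ŷ_str) = Σₕ Nₕ²(1 − fₕ)sₕ²/nₕ.
35–54: 1376²·(1 − 263/1376)·144000/263 = 8.3853335 × 10^8.
55–64: 16874²·(1 − 287/16874)·423000/287 = 4.1251938 × 10^11.
18–34: 2716²·(1 − 399/2716)·714000/399 = 1.1261108 × 10^10.
65+: 5966²·(1 − 293/5966)·127500/293 = 1.4727824 × 10^10.
Sum = 4.3934685 × 10^11.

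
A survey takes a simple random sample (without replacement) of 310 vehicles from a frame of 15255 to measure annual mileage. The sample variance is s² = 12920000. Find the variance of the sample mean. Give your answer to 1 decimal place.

40830.5

Under SRS without replacement, Var(ȳ) = (1 − f)·s²/n with f = n/N = 310/15255 = 0.02032121.
Var(ȳ) = (1 − 0.02032121)·12920000/310 = 0.97967879·41677.419 = 40830.484.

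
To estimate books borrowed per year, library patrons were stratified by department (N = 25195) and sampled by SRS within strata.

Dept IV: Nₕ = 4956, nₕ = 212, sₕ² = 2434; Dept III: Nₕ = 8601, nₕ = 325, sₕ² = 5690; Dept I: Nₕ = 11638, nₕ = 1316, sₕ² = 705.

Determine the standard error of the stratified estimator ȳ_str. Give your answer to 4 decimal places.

Var(ȳ_str) = Σₕ Wₕ²(1 − fₕ)sₕ²/nₕ with Wₕ = Nₕ/N, N = 25195.
Dept IV: Wₕ = 0.19670570; term = 0.19670570²·(1 − 0.04277643)·2434/212 = 0.4252379.
Dept III: Wₕ = 0.34137726; term = 0.34137726²·(1 − 0.03778630)·5690/325 = 1.9632229.
Dept I: Wₕ = 0.46191705; term = 0.46191705²·(1 − 0.11307785)·705/1316 = 0.1013787.
Sum = 2.4898395.
SE = √(2.4898395) = 1.5779.

1.5779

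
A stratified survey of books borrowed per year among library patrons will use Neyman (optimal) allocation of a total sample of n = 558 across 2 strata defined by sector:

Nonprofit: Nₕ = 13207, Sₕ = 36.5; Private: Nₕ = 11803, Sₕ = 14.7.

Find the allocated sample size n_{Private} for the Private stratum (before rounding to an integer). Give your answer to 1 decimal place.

Neyman allocation: nₕ = n·NₕSₕ / Σⱼ NⱼSⱼ.
Σ NⱼSⱼ = 13207·36.5 + 11803·14.7 = 655559.6.
n_{Private} = 558·11803·14.7 / 655559.6 = 147.7.

147.7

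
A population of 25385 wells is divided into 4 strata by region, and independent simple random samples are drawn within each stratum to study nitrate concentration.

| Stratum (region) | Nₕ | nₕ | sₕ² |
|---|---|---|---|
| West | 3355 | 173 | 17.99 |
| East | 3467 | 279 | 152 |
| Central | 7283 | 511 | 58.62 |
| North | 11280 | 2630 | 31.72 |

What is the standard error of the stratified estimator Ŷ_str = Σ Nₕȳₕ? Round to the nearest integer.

3737

Var(Ŷ_str) = Σₕ Nₕ²(1 − fₕ)sₕ²/nₕ.
West: 3355²·(1 − 173/3355)·17.99/173 = 1.11014 × 10^6.
East: 3467²·(1 − 279/3467)·152/279 = 6.021595 × 10^6.
Central: 7283²·(1 − 511/7283)·58.62/511 = 5.6578597 × 10^6.
North: 11280²·(1 − 2630/11280)·31.72/2630 = 1.1767999 × 10^6.
Sum = 1.3966395 × 10^7.
SE = √(1.3966395 × 10^7) = 3737.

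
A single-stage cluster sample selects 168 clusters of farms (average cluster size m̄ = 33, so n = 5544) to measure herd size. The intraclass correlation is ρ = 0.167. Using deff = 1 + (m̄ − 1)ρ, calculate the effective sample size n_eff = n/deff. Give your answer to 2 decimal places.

873.90

deff = 1 + (33 − 1)·0.167 = 1 + 5.344 = 6.344.
n_eff = 5544 / 6.344 = 873.90.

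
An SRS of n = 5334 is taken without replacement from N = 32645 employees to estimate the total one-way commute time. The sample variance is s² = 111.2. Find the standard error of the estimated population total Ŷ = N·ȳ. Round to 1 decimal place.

Var(Ŷ) = N²·Var(ȳ) = N²·(1 − n/N)·s²/n.
f = 5334/32645 = 0.16339409; Var(ȳ) = 0.83660591·111.2/5334 = 0.017441053.
Var(Ŷ) = 32645² · 0.017441053 = 1.8586861 × 10^7.
SE(Ŷ) = √(1.8586861 × 10^7) = 4311.2.

4311.2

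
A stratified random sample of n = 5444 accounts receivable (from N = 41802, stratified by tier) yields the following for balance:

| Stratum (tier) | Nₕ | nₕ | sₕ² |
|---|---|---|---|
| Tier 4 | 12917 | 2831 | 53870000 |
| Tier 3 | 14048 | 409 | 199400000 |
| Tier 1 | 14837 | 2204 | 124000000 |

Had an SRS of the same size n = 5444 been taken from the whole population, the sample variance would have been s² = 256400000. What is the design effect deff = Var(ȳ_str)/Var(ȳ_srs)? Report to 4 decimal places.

1.4869

Var(ȳ_str) = Σ Wₕ²(1−fₕ)sₕ²/nₕ with Wₕ = Nₕ/41802:
  Tier 4: (12917/41802)²·(1−2831/12917)·53870000/2831 = 1418.7099
  Tier 3: (14048/41802)²·(1−409/14048)·199400000/409 = 53457.021
  Tier 1: (14837/41802)²·(1−2204/14837)·124000000/2204 = 6034.879
  → Var(ȳ_str) = 60910.61.
Var(ȳ_srs) = (1 − 5444/41802)·256400000/5444 = 40964.044.
deff = 60910.61 / 40964.044 = 1.4869.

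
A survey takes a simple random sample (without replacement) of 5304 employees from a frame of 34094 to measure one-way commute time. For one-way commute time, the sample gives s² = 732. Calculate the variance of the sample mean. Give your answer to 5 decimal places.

0.11654

Under SRS without replacement, Var(ȳ) = (1 − f)·s²/n with f = n/N = 5304/34094 = 0.15556989.
Var(ȳ) = (1 − 0.15556989)·732/5304 = 0.84443011·0.13800905 = 0.116539.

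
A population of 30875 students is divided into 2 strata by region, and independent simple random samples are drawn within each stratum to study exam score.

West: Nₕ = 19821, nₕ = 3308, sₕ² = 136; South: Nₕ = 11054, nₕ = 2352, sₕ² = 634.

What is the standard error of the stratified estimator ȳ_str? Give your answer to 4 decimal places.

Var(ȳ_str) = Σₕ Wₕ²(1 − fₕ)sₕ²/nₕ with Wₕ = Nₕ/N, N = 30875.
West: Wₕ = 0.64197571; term = 0.64197571²·(1 − 0.16689370)·136/3308 = 0.014115979.
South: Wₕ = 0.35802429; term = 0.35802429²·(1 − 0.21277366)·634/2352 = 0.027200479.
Sum = 0.041316458.
SE = √(0.041316458) = 0.2033.

0.2033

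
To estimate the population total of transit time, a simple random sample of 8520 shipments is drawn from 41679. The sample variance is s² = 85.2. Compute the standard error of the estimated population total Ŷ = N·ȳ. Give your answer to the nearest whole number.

Var(Ŷ) = N²·Var(ȳ) = N²·(1 − n/N)·s²/n.
f = 8520/41679 = 0.20441949; Var(ȳ) = 0.79558051·85.2/8520 = 0.0079558051.
Var(Ŷ) = 41679² · 0.0079558051 = 1.382034 × 10^7.
SE(Ŷ) = √(1.382034 × 10^7) = 3718.

3718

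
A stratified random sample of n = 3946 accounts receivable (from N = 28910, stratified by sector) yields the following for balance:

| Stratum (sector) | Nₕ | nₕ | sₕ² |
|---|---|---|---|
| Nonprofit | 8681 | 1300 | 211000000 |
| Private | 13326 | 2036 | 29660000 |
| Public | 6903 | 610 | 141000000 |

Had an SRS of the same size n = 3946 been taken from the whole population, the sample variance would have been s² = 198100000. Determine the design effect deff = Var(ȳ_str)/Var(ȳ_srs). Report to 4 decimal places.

Var(ȳ_str) = Σ Wₕ²(1−fₕ)sₕ²/nₕ with Wₕ = Nₕ/28910:
  Nonprofit: (8681/28910)²·(1−1300/8681)·211000000/1300 = 12443.08
  Private: (13326/28910)²·(1−2036/13326)·29660000/2036 = 2622.3517
  Public: (6903/28910)²·(1−610/6903)·141000000/610 = 12014.03
  → Var(ȳ_str) = 27079.462.
Var(ȳ_srs) = (1 − 3946/28910)·198100000/3946 = 43350.437.
deff = 27079.462 / 43350.437 = 0.6247.

0.6247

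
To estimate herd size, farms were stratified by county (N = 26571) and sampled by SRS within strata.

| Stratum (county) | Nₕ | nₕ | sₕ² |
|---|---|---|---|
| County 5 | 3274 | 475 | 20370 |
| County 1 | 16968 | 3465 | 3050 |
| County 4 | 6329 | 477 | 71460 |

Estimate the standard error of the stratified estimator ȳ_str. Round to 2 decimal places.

2.95

Var(ȳ_str) = Σₕ Wₕ²(1 − fₕ)sₕ²/nₕ with Wₕ = Nₕ/N, N = 26571.
County 5: Wₕ = 0.12321704; term = 0.12321704²·(1 − 0.14508247)·20370/475 = 0.55662562.
County 1: Wₕ = 0.63859095; term = 0.63859095²·(1 − 0.20420792)·3050/3465 = 0.28565493.
County 4: Wₕ = 0.23819201; term = 0.23819201²·(1 − 0.07536736)·71460/477 = 7.8590173.
Sum = 8.7012979.
SE = √(8.7012979) = 2.95.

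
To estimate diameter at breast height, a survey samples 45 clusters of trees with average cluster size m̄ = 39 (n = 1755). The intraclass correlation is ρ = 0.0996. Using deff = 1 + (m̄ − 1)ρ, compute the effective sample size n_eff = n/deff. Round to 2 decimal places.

366.79

deff = 1 + (39 − 1)·0.0996 = 1 + 3.7848 = 4.7848.
n_eff = 1755 / 4.7848 = 366.79.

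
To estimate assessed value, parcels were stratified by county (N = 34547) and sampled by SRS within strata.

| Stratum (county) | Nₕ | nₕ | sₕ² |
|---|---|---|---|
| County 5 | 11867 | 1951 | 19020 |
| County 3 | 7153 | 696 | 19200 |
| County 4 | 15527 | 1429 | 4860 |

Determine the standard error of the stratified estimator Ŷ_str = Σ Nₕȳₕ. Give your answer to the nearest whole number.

Var(Ŷ_str) = Σₕ Nₕ²(1 − fₕ)sₕ²/nₕ.
County 5: 11867²·(1 − 1951/11867)·19020/1951 = 1.1471777 × 10^9.
County 3: 7153²·(1 − 696/7153)·19200/696 = 1.274122 × 10^9.
County 4: 15527²·(1 − 1429/15527)·4860/1429 = 7.4447325 × 10^8.
Sum = 3.165773 × 10^9.
SE = √(3.165773 × 10^9) = 56265.

56265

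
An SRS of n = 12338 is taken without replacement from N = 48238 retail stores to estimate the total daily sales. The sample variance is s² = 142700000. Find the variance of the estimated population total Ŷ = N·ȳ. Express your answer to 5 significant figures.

2.0029 × 10^13

Var(Ŷ) = N²·Var(ȳ) = N²·(1 − n/N)·s²/n.
f = 12338/48238 = 0.25577346; Var(ȳ) = 0.74422654·142700000/12338 = 8607.6453.
Var(Ŷ) = 48238² · 8607.6453 = 2.002917 × 10^13.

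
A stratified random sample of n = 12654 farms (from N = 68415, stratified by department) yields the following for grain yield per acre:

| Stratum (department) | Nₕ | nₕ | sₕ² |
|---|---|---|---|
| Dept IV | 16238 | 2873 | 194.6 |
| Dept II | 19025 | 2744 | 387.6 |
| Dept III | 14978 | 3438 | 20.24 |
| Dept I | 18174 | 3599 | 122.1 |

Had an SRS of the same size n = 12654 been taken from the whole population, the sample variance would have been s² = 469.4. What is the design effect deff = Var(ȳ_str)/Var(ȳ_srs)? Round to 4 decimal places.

0.4837

Var(ȳ_str) = Σ Wₕ²(1−fₕ)sₕ²/nₕ with Wₕ = Nₕ/68415:
  Dept IV: (16238/68415)²·(1−2873/16238)·194.6/2873 = 0.0031405524
  Dept II: (19025/68415)²·(1−2744/19025)·387.6/2744 = 0.0093476564
  Dept III: (14978/68415)²·(1−3438/14978)·20.24/3438 = 2.1740104 × 10^-4
  Dept I: (18174/68415)²·(1−3599/18174)·122.1/3599 = 0.0019199514
  → Var(ȳ_str) = 0.014625561.
Var(ȳ_srs) = (1 − 12654/68415)·469.4/12654 = 0.030233921.
deff = 0.014625561 / 0.030233921 = 0.4837.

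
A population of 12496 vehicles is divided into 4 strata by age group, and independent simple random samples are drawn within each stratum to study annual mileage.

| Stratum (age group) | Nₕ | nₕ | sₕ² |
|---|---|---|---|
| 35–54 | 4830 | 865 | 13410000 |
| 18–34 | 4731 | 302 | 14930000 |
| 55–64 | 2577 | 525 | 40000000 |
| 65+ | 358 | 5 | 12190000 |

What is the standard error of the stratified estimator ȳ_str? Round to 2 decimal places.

Var(ȳ_str) = Σₕ Wₕ²(1 − fₕ)sₕ²/nₕ with Wₕ = Nₕ/N, N = 12496.
35–54: Wₕ = 0.38652369; term = 0.38652369²·(1 − 0.17908903)·13410000/865 = 1901.3451.
18–34: Wₕ = 0.37860115; term = 0.37860115²·(1 − 0.06383428)·14930000/302 = 6633.9082.
55–64: Wₕ = 0.20622599; term = 0.20622599²·(1 − 0.20372526)·40000000/525 = 2580.1825.
65+: Wₕ = 0.02864917; term = 0.02864917²·(1 − 0.01396648)·12190000/5 = 1973.1014.
Sum = 13088.537.
SE = √(13088.537) = 114.41.

114.41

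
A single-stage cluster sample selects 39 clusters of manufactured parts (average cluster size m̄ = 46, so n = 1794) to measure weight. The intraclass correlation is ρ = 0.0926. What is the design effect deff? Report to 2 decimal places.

5.17

deff = 1 + (46 − 1)·0.0926 = 1 + 4.167 = 5.167.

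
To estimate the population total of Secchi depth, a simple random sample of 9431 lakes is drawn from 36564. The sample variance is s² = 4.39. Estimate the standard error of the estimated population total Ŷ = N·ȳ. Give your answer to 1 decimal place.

Var(Ŷ) = N²·Var(ȳ) = N²·(1 − n/N)·s²/n.
f = 9431/36564 = 0.25793130; Var(ȳ) = 0.74206870·4.39/9431 = 3.4542271 × 10^-4.
Var(Ŷ) = 36564² · (3.4542271 × 10^-4) = 461804.64.
SE(Ŷ) = √(461804.64) = 679.6.

679.6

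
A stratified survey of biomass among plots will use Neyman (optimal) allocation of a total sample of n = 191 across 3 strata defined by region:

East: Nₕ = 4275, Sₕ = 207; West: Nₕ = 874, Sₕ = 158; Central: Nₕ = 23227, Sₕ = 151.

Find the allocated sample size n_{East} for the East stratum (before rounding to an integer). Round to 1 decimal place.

37.3

Neyman allocation: nₕ = n·NₕSₕ / Σⱼ NⱼSⱼ.
Σ NⱼSⱼ = 4275·207 + 874·158 + 23227·151 = 4.530294 × 10^6.
n_{East} = 191·4275·207 / (4.530294 × 10^6) = 37.3.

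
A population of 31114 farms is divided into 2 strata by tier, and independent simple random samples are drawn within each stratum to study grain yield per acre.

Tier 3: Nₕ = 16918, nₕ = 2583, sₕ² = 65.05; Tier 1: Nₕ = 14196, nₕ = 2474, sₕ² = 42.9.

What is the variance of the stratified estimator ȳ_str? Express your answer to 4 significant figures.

Var(ȳ_str) = Σₕ Wₕ²(1 − fₕ)sₕ²/nₕ with Wₕ = Nₕ/N, N = 31114.
Tier 3: Wₕ = 0.54374237; term = 0.54374237²·(1 − 0.15267762)·65.05/2583 = 0.0063089621.
Tier 1: Wₕ = 0.45625763; term = 0.45625763²·(1 − 0.17427444)·42.9/2474 = 0.002980668.
Sum = 0.0092896301.

0.009290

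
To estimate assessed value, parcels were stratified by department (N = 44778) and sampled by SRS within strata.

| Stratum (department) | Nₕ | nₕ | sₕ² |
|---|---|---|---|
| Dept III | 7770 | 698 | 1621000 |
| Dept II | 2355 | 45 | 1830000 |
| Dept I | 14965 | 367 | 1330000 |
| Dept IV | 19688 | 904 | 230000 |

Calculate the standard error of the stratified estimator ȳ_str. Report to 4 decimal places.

Var(ȳ_str) = Σₕ Wₕ²(1 − fₕ)sₕ²/nₕ with Wₕ = Nₕ/N, N = 44778.
Dept III: Wₕ = 0.17352271; term = 0.17352271²·(1 − 0.08983269)·1621000/698 = 63.644588.
Dept II: Wₕ = 0.05259279; term = 0.05259279²·(1 − 0.01910828)·1830000/45 = 110.33469.
Dept I: Wₕ = 0.33420430; term = 0.33420430²·(1 − 0.02452389)·1330000/367 = 394.84466.
Dept IV: Wₕ = 0.43968020; term = 0.43968020²·(1 − 0.04591629)·230000/904 = 46.926666.
Sum = 615.7506.
SE = √(615.7506) = 24.8143.

24.8143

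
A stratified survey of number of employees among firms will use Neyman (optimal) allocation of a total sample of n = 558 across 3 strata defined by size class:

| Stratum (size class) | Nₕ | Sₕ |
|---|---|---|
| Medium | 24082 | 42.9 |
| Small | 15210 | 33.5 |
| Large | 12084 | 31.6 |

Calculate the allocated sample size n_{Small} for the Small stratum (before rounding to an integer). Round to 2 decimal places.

Neyman allocation: nₕ = n·NₕSₕ / Σⱼ NⱼSⱼ.
Σ NⱼSⱼ = 24082·42.9 + 15210·33.5 + 12084·31.6 = 1.9245072 × 10^6.
n_{Small} = 558·15210·33.5 / (1.9245072 × 10^6) = 147.74.

147.74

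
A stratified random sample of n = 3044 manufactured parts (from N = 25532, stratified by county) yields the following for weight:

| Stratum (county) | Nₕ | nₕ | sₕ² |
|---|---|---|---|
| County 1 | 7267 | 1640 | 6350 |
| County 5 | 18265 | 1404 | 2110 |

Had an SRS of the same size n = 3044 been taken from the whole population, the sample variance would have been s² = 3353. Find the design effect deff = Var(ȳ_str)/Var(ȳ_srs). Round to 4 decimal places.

Var(ȳ_str) = Σ Wₕ²(1−fₕ)sₕ²/nₕ with Wₕ = Nₕ/25532:
  County 1: (7267/25532)²·(1−1640/7267)·6350/1640 = 0.24288029
  County 5: (18265/25532)²·(1−1404/18265)·2110/1404 = 0.70998419
  → Var(ȳ_str) = 0.95286448.
Var(ȳ_srs) = (1 − 3044/25532)·3353/3044 = 0.97018577.
deff = 0.95286448 / 0.97018577 = 0.9821.

0.9821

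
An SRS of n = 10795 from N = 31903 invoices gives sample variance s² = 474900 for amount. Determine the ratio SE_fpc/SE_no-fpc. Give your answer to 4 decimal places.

0.8134

f = n/N = 10795/31903 = 0.33836943.
SE_no-fpc = √(s²/n) = 6.6326909; SE_fpc = √((1−f)s²/n) = 5.3950757.
Ratio = √(1−f) = 0.81340677.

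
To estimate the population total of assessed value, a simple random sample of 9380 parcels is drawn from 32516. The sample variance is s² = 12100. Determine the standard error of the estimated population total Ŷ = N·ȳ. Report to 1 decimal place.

31151.9

Var(Ŷ) = N²·Var(ȳ) = N²·(1 − n/N)·s²/n.
f = 9380/32516 = 0.28847337; Var(ȳ) = 0.71152663·12100/9380 = 0.91785419.
Var(Ŷ) = 32516² · 0.91785419 = 9.7043829 × 10^8.
SE(Ŷ) = √(9.7043829 × 10^8) = 31151.9.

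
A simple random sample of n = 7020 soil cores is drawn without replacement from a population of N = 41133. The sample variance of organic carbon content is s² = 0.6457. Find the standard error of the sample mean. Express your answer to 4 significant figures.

Under SRS without replacement, Var(ȳ) = (1 − f)·s²/n with f = n/N = 7020/41133 = 0.17066589.
Var(ȳ) = (1 − 0.17066589)·0.6457/7020 = 0.82933411·9.1980057 × 10^-5 = 7.6282199 × 10^-5.
SE(ȳ) = √(7.6282199 × 10^-5) = 0.008734.

0.008734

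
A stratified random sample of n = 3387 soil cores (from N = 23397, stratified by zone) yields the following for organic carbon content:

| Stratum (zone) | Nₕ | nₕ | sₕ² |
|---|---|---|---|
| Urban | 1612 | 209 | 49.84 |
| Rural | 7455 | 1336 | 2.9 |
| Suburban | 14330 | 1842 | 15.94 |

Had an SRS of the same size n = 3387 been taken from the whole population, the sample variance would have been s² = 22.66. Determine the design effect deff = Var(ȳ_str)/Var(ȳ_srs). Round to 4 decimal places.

Var(ȳ_str) = Σ Wₕ²(1−fₕ)sₕ²/nₕ with Wₕ = Nₕ/23397:
  Urban: (1612/23397)²·(1−209/1612)·49.84/209 = 9.8522201 × 10^-4
  Rural: (7455/23397)²·(1−1336/7455)·2.9/1336 = 1.8088364 × 10^-4
  Suburban: (14330/23397)²·(1−1842/14330)·15.94/1842 = 0.0028288989
  → Var(ȳ_str) = 0.0039950046.
Var(ȳ_srs) = (1 − 3387/23397)·22.66/3387 = 0.0057217862.
deff = 0.0039950046 / 0.0057217862 = 0.6982.

0.6982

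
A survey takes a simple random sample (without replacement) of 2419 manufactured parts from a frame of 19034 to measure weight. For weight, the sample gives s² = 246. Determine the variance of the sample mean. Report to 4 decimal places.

0.0888

Under SRS without replacement, Var(ȳ) = (1 − f)·s²/n with f = n/N = 2419/19034 = 0.12708837.
Var(ȳ) = (1 − 0.12708837)·246/2419 = 0.87291163·0.10169492 = 0.088770674.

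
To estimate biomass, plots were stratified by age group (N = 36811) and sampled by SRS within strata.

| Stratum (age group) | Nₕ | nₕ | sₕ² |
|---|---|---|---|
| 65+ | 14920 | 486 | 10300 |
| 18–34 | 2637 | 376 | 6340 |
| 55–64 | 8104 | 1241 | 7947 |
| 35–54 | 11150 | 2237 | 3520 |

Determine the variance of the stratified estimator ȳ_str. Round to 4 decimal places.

3.8207

Var(ȳ_str) = Σₕ Wₕ²(1 − fₕ)sₕ²/nₕ with Wₕ = Nₕ/N, N = 36811.
65+: Wₕ = 0.40531363; term = 0.40531363²·(1 − 0.03257373)·10300/486 = 3.3682262.
18–34: Wₕ = 0.07163620; term = 0.07163620²·(1 − 0.14258627)·6340/376 = 0.074191965.
55–64: Wₕ = 0.22015159; term = 0.22015159²·(1 − 0.15313425)·7947/1241 = 0.26283889.
35–54: Wₕ = 0.30289859; term = 0.30289859²·(1 − 0.20062780)·3520/2237 = 0.11540383.
Sum = 3.8206609.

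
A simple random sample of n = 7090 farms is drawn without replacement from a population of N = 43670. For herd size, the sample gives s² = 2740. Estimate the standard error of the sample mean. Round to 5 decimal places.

Under SRS without replacement, Var(ȳ) = (1 − f)·s²/n with f = n/N = 7090/43670 = 0.16235402.
Var(ȳ) = (1 − 0.16235402)·2740/7090 = 0.83764598·0.3864598 = 0.3237165.
SE(ȳ) = √(0.3237165) = 0.56896.

0.56896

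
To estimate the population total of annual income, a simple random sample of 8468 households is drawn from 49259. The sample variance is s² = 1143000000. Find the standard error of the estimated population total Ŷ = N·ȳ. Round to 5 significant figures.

Var(Ŷ) = N²·Var(ȳ) = N²·(1 − n/N)·s²/n.
f = 8468/49259 = 0.17190767; Var(ȳ) = 0.82809233·1143000000/8468 = 111774.86.
Var(Ŷ) = 49259² · 111774.86 = 2.7121601 × 10^14.
SE(Ŷ) = √(2.7121601 × 10^14) = 1.6469 × 10^7.

1.6469 × 10^7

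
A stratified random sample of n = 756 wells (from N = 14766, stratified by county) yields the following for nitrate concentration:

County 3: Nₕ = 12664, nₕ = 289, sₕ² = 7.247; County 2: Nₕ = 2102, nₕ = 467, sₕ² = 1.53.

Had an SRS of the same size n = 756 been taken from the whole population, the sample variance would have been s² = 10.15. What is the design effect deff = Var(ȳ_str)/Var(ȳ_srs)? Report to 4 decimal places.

1.4190

Var(ȳ_str) = Σ Wₕ²(1−fₕ)sₕ²/nₕ with Wₕ = Nₕ/14766:
  County 3: (12664/14766)²·(1−289/12664)·7.247/289 = 0.018023984
  County 2: (2102/14766)²·(1−467/2102)·1.53/467 = 5.1641553 × 10^-5
  → Var(ȳ_str) = 0.018075626.
Var(ȳ_srs) = (1 − 756/14766)·10.15/756 = 0.012738536.
deff = 0.018075626 / 0.012738536 = 1.4190.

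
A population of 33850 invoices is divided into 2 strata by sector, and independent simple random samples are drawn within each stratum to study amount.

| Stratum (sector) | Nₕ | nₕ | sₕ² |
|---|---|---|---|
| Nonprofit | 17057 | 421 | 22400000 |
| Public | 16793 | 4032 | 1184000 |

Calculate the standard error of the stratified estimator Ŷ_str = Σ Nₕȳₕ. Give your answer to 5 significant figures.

Var(Ŷ_str) = Σₕ Nₕ²(1 − fₕ)sₕ²/nₕ.
Nonprofit: 17057²·(1 − 421/17057)·22400000/421 = 1.5097933 × 10^13.
Public: 16793²·(1 − 4032/16793)·1184000/4032 = 6.2928036 × 10^10.
Sum = 1.5160861 × 10^13.
SE = √(1.5160861 × 10^13) = 3.8937 × 10^6.

3.8937 × 10^6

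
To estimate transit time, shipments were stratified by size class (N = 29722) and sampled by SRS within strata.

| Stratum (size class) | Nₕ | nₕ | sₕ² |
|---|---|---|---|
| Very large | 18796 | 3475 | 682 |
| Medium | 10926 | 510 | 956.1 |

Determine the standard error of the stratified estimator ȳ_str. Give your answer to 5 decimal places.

Var(ȳ_str) = Σₕ Wₕ²(1 − fₕ)sₕ²/nₕ with Wₕ = Nₕ/N, N = 29722.
Very large: Wₕ = 0.63239351; term = 0.63239351²·(1 − 0.18487976)·682/3475 = 0.063977322.
Medium: Wₕ = 0.36760649; term = 0.36760649²·(1 − 0.04667765)·956.1/510 = 0.2415123.
Sum = 0.30548962.
SE = √(0.30548962) = 0.55271.

0.55271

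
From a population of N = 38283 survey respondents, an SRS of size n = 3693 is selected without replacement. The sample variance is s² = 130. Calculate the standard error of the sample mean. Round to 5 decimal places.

Under SRS without replacement, Var(ȳ) = (1 − f)·s²/n with f = n/N = 3693/38283 = 0.09646579.
Var(ȳ) = (1 − 0.09646579)·130/3693 = 0.90353421·0.035201733 = 0.03180597.
SE(ȳ) = √(0.03180597) = 0.17834.

0.17834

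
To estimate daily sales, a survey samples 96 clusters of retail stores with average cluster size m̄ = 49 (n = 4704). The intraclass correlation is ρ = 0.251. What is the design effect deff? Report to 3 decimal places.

13.048

deff = 1 + (49 − 1)·0.251 = 1 + 12.048 = 13.048.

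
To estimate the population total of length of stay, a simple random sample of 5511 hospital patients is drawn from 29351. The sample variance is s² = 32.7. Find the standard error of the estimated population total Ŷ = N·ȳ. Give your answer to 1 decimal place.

2037.6

Var(Ŷ) = N²·Var(ȳ) = N²·(1 − n/N)·s²/n.
f = 5511/29351 = 0.18776192; Var(ȳ) = 0.81223808·32.7/5511 = 0.0048194856.
Var(Ŷ) = 29351² · 0.0048194856 = 4.1518962 × 10^6.
SE(Ŷ) = √(4.1518962 × 10^6) = 2037.6.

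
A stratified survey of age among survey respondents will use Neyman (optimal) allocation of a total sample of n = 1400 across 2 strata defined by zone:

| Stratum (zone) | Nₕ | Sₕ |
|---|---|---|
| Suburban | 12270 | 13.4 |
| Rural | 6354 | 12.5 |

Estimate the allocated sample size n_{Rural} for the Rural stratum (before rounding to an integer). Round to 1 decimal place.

Neyman allocation: nₕ = n·NₕSₕ / Σⱼ NⱼSⱼ.
Σ NⱼSⱼ = 12270·13.4 + 6354·12.5 = 243843.
n_{Rural} = 1400·6354·12.5 / 243843 = 456.0.

456.0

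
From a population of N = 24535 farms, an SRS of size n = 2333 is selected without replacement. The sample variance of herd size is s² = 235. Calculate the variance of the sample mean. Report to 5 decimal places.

Under SRS without replacement, Var(ȳ) = (1 − f)·s²/n with f = n/N = 2333/24535 = 0.09508865.
Var(ȳ) = (1 − 0.09508865)·235/2333 = 0.90491135·0.10072868 = 0.091150522.

0.09115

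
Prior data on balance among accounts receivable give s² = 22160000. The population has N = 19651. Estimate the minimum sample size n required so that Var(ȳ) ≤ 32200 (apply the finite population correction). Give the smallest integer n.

Without fpc, n₀ = s²/D = 22160000/32200 = 688.1988.
With fpc, (1 − n/N)·s²/n ≤ D requires n ≥ n₀/(1 + n₀/N) = 688.1988/(1 + 688.1988/19651) = 664.9128.
Rounding up, n = 665.

665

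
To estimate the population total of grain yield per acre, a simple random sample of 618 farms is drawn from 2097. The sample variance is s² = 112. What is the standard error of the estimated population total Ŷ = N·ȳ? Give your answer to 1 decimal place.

Var(Ŷ) = N²·Var(ȳ) = N²·(1 − n/N)·s²/n.
f = 618/2097 = 0.29470672; Var(ȳ) = 0.70529328·112/618 = 0.12782014.
Var(Ŷ) = 2097² · 0.12782014 = 562077.43.
SE(Ŷ) = √(562077.43) = 749.7.

749.7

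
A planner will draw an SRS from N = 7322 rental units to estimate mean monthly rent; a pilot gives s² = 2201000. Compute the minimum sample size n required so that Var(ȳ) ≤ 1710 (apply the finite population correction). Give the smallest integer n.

Without fpc, n₀ = s²/D = 2201000/1710 = 1287.1345.
With fpc, (1 − n/N)·s²/n ≤ D requires n ≥ n₀/(1 + n₀/N) = 1287.1345/(1 + 1287.1345/7322) = 1094.6976.
Rounding up, n = 1095.

1095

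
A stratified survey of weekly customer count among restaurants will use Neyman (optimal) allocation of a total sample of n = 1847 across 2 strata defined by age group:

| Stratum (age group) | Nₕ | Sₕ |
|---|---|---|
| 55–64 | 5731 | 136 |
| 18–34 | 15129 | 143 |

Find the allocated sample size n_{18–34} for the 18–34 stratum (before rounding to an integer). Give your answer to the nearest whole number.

Neyman allocation: nₕ = n·NₕSₕ / Σⱼ NⱼSⱼ.
Σ NⱼSⱼ = 5731·136 + 15129·143 = 2.942863 × 10^6.
n_{18–34} = 1847·15129·143 / (2.942863 × 10^6) = 1358.

1358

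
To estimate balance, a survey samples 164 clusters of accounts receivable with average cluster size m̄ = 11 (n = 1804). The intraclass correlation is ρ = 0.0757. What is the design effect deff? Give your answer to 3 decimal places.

1.757

deff = 1 + (11 − 1)·0.0757 = 1 + 0.757 = 1.757.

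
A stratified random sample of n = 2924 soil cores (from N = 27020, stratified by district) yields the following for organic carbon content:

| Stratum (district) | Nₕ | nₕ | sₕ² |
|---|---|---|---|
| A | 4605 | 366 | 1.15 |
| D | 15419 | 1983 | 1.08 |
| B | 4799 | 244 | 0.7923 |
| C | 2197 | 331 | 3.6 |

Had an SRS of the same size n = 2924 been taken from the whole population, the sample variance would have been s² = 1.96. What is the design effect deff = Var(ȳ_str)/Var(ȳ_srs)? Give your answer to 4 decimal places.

0.6639

Var(ȳ_str) = Σ Wₕ²(1−fₕ)sₕ²/nₕ with Wₕ = Nₕ/27020:
  A: (4605/27020)²·(1−366/4605)·1.15/366 = 8.4011573 × 10^-5
  D: (15419/27020)²·(1−1983/15419)·1.08/1983 = 1.5454557 × 10^-4
  B: (4799/27020)²·(1−244/4799)·0.7923/244 = 9.7222833 × 10^-5
  C: (2197/27020)²·(1−331/2197)·3.6/331 = 6.1072474 × 10^-5
  → Var(ȳ_str) = 3.9685245 × 10^-4.
Var(ȳ_srs) = (1 − 2924/27020)·1.96/2924 = 5.9777578 × 10^-4.
deff = (3.9685245 × 10^-4) / (5.9777578 × 10^-4) = 0.6639.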